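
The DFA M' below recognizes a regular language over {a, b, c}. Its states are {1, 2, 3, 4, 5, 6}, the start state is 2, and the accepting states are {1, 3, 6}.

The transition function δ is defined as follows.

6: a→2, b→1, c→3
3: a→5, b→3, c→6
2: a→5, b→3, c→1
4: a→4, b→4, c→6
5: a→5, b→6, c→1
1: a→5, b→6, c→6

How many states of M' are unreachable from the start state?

No path from 2 leads to 4; the other 5 states are all reachable.

1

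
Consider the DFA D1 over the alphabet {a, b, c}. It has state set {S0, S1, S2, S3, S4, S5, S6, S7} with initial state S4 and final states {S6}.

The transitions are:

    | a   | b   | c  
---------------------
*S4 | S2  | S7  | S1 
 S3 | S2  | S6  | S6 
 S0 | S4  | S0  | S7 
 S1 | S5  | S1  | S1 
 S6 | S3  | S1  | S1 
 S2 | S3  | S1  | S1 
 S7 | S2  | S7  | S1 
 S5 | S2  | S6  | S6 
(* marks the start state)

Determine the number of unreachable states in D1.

BFS from S4 reaches {S1, S2, S3, S4, S5, S6, S7}; the 1 state(s) S0 are never visited.

1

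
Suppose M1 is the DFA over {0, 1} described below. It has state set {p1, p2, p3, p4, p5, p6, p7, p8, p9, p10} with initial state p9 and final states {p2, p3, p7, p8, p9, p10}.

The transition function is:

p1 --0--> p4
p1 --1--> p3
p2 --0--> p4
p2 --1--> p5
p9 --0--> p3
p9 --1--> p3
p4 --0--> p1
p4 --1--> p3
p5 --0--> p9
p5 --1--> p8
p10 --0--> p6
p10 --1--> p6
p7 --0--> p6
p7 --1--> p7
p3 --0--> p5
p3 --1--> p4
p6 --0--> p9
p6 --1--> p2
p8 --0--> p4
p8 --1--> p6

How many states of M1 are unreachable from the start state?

No path from p9 leads to p7, p10; the other 8 states are all reachable.

2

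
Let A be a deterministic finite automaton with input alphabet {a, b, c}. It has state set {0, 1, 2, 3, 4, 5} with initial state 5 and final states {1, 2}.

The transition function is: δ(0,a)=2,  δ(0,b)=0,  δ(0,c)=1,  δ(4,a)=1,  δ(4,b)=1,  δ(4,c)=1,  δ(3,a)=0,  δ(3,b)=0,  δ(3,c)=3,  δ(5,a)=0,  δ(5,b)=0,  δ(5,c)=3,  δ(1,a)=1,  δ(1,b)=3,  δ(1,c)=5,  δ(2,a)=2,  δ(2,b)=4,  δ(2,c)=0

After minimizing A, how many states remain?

P0 = {1,2} | {0,3,4,5}.
Refine {0,3,4,5} on symbol a: members go to different blocks, giving {0,4} and {3,5}.
Refine {1,2} on symbol b: members go to different blocks, giving {1} and {2}.
On input a, block {0,4} splits into {0} and {4}.
The partition is now stable with 5 blocks: {1} | {0} | {3,5} | {2} | {4}.

5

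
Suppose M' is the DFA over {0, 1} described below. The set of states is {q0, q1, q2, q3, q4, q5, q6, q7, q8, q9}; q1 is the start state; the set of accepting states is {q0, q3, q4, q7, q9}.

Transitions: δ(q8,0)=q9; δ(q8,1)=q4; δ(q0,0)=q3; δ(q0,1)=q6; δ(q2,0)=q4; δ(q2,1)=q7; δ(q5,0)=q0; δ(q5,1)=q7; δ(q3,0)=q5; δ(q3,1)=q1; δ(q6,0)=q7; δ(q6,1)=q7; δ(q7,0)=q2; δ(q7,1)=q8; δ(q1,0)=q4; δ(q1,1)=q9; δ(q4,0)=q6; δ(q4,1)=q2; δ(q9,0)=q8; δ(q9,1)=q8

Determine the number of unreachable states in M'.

No path from q1 leads to q0, q3, q5; the other 7 states are all reachable.

3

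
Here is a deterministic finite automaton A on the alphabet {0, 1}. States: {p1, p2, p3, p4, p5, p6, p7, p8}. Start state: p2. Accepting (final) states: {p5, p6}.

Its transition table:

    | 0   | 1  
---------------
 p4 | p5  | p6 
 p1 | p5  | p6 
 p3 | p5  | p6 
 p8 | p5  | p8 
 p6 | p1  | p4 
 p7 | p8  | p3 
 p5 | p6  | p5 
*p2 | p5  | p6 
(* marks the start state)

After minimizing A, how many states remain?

First remove the unreachable states {p3,p7,p8}; 5 states remain.
Initial partition by acceptance: {p5,p6} | {p1,p2,p4}.
On input 0, block {p5,p6} splits into {p5} and {p6}.
The partition is now stable with 3 blocks: {p5} | {p1,p2,p4} | {p6}.

3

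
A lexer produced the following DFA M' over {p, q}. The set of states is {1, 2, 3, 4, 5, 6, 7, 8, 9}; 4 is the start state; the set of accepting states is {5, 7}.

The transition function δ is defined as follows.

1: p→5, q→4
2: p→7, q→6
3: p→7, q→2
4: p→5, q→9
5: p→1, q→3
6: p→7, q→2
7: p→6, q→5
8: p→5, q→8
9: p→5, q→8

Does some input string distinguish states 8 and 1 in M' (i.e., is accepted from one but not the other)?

All states are reachable from the start state.
Initial partition by acceptance: {5,7} | {1,2,3,4,6,8,9}.
Split {5,7} by δ(·,q) → {5} and {7}.
Refine {1,2,3,4,6,8,9} on symbol p: members go to different blocks, giving {1,4,8,9} and {2,3,6}.
The partition is now stable with 4 blocks: {5} | {1,4,8,9} | {7} | {2,3,6}.
8 and 1 lie in the same block of the stable partition, so they are equivalent — no string distinguishes them.

No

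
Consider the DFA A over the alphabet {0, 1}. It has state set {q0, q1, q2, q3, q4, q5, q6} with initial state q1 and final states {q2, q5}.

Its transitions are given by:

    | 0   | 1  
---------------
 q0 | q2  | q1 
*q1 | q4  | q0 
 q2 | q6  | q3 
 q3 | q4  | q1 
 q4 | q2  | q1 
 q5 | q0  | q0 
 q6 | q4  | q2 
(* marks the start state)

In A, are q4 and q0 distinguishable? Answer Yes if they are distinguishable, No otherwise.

No

First remove the unreachable states {q5}; 6 states remain.
P0 = {q2} | {q0,q1,q3,q4,q6}.
Split {q0,q1,q3,q4,q6} by δ(·,0) → {q1,q3,q6} and {q0,q4}.
Split {q1,q3,q6} by δ(·,1) → {q1} and {q3} and {q6}.
No further refinement is possible. Final partition (5 blocks): {q2} | {q1} | {q0,q4} | {q3} | {q6}.
q4 and q0 lie in the same block of the stable partition, so they are equivalent — no string distinguishes them.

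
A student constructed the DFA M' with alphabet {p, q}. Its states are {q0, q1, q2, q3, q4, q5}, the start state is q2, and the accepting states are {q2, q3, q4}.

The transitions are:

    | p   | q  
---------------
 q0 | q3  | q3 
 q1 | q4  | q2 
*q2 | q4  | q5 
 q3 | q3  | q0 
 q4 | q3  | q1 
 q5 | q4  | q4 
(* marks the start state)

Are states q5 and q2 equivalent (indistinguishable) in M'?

Initial partition by acceptance: {q2,q3,q4} | {q0,q1,q5}.
Stable partition: {q2,q3,q4} | {q0,q1,q5} — 2 equivalence classes.
q5 and q2 end up in different blocks, so they are distinguishable. For instance, the string 'ε' is accepted from only q2.

No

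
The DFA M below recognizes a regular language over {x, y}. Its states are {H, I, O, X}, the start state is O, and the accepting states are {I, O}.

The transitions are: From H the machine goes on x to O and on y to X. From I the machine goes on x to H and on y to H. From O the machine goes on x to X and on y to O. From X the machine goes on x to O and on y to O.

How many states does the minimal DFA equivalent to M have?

2

Reachable states from the start: {O,X}. Unreachable: {H,I} — drop them.
Initial partition by acceptance: {O} | {X}.
Stable partition: {O} | {X} — 2 equivalence classes.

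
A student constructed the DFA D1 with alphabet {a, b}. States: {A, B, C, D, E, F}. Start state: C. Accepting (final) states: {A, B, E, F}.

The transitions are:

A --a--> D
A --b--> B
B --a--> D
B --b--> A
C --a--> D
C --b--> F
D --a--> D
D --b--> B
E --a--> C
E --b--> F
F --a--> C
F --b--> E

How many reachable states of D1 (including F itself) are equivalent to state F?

P0 = {A,B,E,F} | {C,D}.
Stable partition: {A,B,E,F} | {C,D} — 2 equivalence classes.
The equivalence class containing F is {A,B,E,F}, of size 4.

4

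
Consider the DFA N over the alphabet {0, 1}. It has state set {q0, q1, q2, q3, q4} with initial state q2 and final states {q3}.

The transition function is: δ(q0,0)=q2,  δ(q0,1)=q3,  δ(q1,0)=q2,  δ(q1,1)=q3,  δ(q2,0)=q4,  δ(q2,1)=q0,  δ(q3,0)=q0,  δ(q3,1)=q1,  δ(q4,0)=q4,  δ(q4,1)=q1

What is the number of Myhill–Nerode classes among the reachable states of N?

Initial partition by acceptance: {q3} | {q0,q1,q2,q4}.
Refine {q0,q1,q2,q4} on symbol 1: members go to different blocks, giving {q0,q1} and {q2,q4}.
The partition is now stable with 3 blocks: {q3} | {q0,q1} | {q2,q4}.

3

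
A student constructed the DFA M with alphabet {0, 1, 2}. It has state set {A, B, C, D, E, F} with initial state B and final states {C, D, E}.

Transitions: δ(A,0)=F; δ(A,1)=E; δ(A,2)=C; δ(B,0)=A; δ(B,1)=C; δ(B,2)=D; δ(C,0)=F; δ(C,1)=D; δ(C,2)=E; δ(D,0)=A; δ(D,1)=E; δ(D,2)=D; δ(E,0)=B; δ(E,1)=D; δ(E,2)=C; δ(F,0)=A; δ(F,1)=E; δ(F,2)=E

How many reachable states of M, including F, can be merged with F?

3

P0 = {C,D,E} | {A,B,F}.
No further refinement is possible. Final partition (2 blocks): {C,D,E} | {A,B,F}.
State F belongs to the block {A,B,F}, which has 3 states.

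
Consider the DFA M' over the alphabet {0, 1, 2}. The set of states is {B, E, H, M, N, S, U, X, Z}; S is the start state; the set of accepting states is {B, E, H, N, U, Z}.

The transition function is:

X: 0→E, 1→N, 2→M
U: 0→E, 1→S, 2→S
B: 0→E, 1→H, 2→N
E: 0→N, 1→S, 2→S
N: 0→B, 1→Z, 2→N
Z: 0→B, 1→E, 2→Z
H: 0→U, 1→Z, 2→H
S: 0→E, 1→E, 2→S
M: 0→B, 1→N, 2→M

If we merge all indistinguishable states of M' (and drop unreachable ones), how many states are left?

Reachable states from the start: {B,E,H,N,S,U,Z}. Unreachable: {M,X} — drop them.
Start with accepting vs non-accepting: {B,E,H,N,U,Z} | {S}.
On input 1, block {B,E,H,N,U,Z} splits into {B,H,N,Z} and {E,U}.
On input 0, block {B,H,N,Z} splits into {N,Z} and {B,H}.
Split {N,Z} by δ(·,1) → {Z} and {N}.
On input 0, block {E,U} splits into {E} and {U}.
Split {B,H} by δ(·,0) → {B} and {H}.
Stable partition: {Z} | {S} | {E} | {B} | {N} | {U} | {H} — 7 equivalence classes.

7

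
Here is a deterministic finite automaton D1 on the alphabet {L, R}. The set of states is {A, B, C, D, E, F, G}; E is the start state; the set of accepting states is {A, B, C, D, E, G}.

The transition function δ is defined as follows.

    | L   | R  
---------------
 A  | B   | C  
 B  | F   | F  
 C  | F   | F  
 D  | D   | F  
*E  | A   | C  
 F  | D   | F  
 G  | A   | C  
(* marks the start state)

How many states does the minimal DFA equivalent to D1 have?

States {G} cannot be reached from the start state, so discard them.
Initial partition by acceptance: {A,B,C,D,E} | {F}.
On input L, block {A,B,C,D,E} splits into {A,D,E} and {B,C}.
Refine {A,D,E} on symbol L: members go to different blocks, giving {D,E} and {A}.
Refine {D,E} on symbol L: members go to different blocks, giving {D} and {E}.
Stable partition: {D} | {F} | {B,C} | {A} | {E} — 5 equivalence classes.

5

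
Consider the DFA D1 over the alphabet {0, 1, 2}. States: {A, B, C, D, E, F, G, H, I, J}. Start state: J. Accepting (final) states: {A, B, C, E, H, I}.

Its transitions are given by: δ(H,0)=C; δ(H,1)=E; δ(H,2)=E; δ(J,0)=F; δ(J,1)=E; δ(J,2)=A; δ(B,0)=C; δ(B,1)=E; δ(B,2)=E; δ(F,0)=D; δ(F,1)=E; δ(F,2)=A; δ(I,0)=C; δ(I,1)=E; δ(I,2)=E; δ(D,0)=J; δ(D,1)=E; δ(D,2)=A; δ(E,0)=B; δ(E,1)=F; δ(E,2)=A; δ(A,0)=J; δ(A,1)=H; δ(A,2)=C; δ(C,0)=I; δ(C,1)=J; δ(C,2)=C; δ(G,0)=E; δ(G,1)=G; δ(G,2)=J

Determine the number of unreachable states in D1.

1

No path from J leads to G; the other 9 states are all reachable.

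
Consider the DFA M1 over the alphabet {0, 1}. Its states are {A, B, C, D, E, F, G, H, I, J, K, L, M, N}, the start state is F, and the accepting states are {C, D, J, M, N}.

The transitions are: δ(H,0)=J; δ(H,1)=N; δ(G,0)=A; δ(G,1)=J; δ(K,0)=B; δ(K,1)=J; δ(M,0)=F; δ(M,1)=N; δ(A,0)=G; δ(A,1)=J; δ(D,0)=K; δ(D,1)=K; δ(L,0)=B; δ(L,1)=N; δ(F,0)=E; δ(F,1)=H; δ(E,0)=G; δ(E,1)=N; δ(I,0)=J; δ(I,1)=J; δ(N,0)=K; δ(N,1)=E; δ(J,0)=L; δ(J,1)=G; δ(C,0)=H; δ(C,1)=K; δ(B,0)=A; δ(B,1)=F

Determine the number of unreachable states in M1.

4

No path from F leads to C, D, I, M; the other 10 states are all reachable.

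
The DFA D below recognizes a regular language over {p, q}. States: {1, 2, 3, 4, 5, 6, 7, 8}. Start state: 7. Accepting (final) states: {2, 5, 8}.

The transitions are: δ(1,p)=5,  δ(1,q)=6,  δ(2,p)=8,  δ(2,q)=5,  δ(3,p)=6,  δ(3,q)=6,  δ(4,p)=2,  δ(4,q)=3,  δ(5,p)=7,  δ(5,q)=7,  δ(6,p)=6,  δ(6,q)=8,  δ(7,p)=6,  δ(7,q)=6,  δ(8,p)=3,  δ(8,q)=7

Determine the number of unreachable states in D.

Starting at 7 and following transitions, the reachable set is {3, 6, 7, 8}. That leaves 1, 2, 4, 5 unreachable — 4 in total.

4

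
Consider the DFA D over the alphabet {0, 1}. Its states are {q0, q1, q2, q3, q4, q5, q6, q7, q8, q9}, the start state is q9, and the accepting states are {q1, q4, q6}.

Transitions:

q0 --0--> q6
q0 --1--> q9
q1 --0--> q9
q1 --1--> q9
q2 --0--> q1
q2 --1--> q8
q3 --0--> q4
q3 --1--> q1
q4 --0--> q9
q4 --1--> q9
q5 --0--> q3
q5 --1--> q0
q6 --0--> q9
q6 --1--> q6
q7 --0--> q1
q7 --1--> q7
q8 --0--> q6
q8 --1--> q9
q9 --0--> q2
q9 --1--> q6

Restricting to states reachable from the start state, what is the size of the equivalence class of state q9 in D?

1

Reachable states from the start: {q1,q2,q6,q8,q9}. Unreachable: {q0,q3,q4,q5,q7} — drop them.
Start with accepting vs non-accepting: {q1,q6} | {q2,q8,q9}.
Split {q1,q6} by δ(·,1) → {q1} and {q6}.
On input 0, block {q2,q8,q9} splits into {q2} and {q8} and {q9}.
The partition is now stable with 5 blocks: {q1} | {q2} | {q6} | {q8} | {q9}.
The equivalence class containing q9 is {q9}, of size 1.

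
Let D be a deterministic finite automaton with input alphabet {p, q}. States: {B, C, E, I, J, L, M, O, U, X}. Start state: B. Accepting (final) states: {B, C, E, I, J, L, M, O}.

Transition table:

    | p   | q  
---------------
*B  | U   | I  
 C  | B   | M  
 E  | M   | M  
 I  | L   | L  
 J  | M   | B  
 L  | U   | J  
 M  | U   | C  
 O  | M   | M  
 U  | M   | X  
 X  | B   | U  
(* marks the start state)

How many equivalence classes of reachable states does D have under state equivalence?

First remove the unreachable states {E,O}; 8 states remain.
Start with accepting vs non-accepting: {B,C,I,J,L,M} | {U,X}.
Split {B,C,I,J,L,M} by δ(·,p) → {B,L,M} and {C,I,J}.
Stable partition: {B,L,M} | {U,X} | {C,I,J} — 3 equivalence classes.

3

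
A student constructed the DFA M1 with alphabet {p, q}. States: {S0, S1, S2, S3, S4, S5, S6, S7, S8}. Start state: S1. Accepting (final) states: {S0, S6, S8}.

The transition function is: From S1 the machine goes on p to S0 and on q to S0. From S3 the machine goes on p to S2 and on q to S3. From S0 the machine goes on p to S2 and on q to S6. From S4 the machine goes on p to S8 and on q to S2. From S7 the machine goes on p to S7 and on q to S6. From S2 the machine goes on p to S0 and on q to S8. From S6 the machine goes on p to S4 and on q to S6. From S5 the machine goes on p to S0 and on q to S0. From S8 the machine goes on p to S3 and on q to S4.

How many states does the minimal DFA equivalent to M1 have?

7

Reachable states from the start: {S0,S1,S2,S3,S4,S6,S8}. Unreachable: {S5,S7} — drop them.
Initial partition by acceptance: {S0,S6,S8} | {S1,S2,S3,S4}.
Split {S0,S6,S8} by δ(·,q) → {S0,S6} and {S8}.
On input p, block {S1,S2,S3,S4} splits into {S1,S2} and {S3} and {S4}.
Refine {S0,S6} on symbol p: members go to different blocks, giving {S0} and {S6}.
Refine {S1,S2} on symbol q: members go to different blocks, giving {S1} and {S2}.
No further refinement is possible. Final partition (7 blocks): {S0} | {S1} | {S8} | {S3} | {S4} | {S6} | {S2}.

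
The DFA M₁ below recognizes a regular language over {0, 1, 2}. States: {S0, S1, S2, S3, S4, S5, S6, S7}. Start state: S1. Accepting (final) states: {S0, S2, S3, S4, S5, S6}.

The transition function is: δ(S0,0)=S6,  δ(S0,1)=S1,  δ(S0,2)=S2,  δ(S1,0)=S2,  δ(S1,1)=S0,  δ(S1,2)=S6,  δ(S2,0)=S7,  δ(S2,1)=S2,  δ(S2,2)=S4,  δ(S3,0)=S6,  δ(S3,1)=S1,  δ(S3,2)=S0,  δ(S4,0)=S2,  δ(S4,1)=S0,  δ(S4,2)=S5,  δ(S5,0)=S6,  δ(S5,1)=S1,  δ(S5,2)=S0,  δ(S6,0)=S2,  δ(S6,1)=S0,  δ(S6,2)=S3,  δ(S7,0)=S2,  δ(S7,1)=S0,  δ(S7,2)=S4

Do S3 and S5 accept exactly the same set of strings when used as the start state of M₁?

Every state is reachable, so we keep all 8.
Initial partition by acceptance: {S0,S2,S3,S4,S5,S6} | {S1,S7}.
On input 0, block {S0,S2,S3,S4,S5,S6} splits into {S0,S3,S4,S5,S6} and {S2}.
Split {S0,S3,S4,S5,S6} by δ(·,0) → {S0,S3,S5} and {S4,S6}.
On input 2, block {S0,S3,S5} splits into {S3,S5} and {S0}.
Stable partition: {S3,S5} | {S1,S7} | {S2} | {S4,S6} | {S0} — 5 equivalence classes.
S3 and S5 lie in the same block of the stable partition, so they are equivalent — no string distinguishes them.

Yes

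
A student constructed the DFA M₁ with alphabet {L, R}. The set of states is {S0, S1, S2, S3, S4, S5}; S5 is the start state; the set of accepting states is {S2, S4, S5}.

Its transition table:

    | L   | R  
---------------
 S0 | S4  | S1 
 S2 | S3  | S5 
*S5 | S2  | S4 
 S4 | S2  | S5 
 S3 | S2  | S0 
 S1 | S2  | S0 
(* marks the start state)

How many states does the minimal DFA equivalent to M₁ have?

4

P0 = {S2,S4,S5} | {S0,S1,S3}.
On input L, block {S2,S4,S5} splits into {S4,S5} and {S2}.
On input L, block {S0,S1,S3} splits into {S1,S3} and {S0}.
Stable partition: {S4,S5} | {S1,S3} | {S2} | {S0} — 4 equivalence classes.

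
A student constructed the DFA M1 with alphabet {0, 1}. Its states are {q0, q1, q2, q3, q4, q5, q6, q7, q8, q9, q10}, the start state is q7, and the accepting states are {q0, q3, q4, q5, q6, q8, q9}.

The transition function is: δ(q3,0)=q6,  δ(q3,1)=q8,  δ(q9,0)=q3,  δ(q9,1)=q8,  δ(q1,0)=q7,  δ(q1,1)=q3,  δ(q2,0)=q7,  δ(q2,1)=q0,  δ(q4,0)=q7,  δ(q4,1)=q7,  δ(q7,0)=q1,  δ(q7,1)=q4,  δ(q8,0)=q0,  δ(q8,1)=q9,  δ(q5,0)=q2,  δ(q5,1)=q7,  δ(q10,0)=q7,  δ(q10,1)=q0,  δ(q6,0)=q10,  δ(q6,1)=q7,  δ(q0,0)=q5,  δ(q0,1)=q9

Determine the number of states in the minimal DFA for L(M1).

Every state is reachable, so we keep all 11.
P0 = {q0,q3,q4,q5,q6,q8,q9} | {q1,q2,q7,q10}.
On input 0, block {q0,q3,q4,q5,q6,q8,q9} splits into {q0,q3,q8,q9} and {q4,q5,q6}.
On input 0, block {q0,q3,q8,q9} splits into {q0,q3} and {q8,q9}.
Split {q1,q2,q7,q10} by δ(·,1) → {q1,q2,q10} and {q7}.
Split {q4,q5,q6} by δ(·,0) → {q5,q6} and {q4}.
Stable partition: {q0,q3} | {q1,q2,q10} | {q5,q6} | {q8,q9} | {q7} | {q4} — 6 equivalence classes.

6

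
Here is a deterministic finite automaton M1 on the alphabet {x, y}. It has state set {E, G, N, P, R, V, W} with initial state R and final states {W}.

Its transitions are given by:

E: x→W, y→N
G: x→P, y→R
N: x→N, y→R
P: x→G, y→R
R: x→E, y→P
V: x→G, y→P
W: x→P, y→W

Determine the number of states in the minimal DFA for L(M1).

4

States {V} cannot be reached from the start state, so discard them.
P0 = {W} | {E,G,N,P,R}.
Split {E,G,N,P,R} by δ(·,x) → {G,N,P,R} and {E}.
On input x, block {G,N,P,R} splits into {G,N,P} and {R}.
The partition is now stable with 4 blocks: {W} | {G,N,P} | {E} | {R}.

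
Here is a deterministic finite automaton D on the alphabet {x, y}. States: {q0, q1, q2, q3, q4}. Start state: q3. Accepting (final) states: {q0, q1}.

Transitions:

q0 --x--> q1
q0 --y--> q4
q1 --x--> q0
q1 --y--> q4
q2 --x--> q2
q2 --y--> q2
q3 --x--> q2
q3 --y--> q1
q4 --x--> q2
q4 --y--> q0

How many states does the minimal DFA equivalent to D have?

Every state is reachable, so we keep all 5.
P0 = {q0,q1} | {q2,q3,q4}.
Refine {q2,q3,q4} on symbol y: members go to different blocks, giving {q3,q4} and {q2}.
No further refinement is possible. Final partition (3 blocks): {q0,q1} | {q3,q4} | {q2}.

3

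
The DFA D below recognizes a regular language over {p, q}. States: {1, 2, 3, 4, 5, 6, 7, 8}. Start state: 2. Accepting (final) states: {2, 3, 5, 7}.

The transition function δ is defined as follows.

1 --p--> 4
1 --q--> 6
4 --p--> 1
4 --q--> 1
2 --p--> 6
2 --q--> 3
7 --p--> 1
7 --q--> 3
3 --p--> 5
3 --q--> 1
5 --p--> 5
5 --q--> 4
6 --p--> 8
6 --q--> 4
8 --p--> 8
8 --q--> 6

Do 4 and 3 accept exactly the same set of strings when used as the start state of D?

No

Reachable states from the start: {1,2,3,4,5,6,8}. Unreachable: {7} — drop them.
Start with accepting vs non-accepting: {2,3,5} | {1,4,6,8}.
Split {2,3,5} by δ(·,p) → {3,5} and {2}.
The partition is now stable with 3 blocks: {3,5} | {1,4,6,8} | {2}.
4 and 3 end up in different blocks, so they are distinguishable. For instance, the string 'ε' is accepted from only 3.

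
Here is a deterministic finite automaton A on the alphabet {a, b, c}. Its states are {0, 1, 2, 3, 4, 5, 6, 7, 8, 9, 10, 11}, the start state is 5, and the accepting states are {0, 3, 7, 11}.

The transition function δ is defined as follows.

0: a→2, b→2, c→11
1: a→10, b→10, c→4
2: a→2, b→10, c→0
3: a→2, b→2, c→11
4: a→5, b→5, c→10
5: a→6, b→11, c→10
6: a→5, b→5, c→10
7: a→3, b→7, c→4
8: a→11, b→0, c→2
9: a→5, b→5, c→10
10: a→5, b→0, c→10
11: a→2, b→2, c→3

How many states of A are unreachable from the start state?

Starting at 5 and following transitions, the reachable set is {0, 2, 3, 5, 6, 10, 11}. That leaves 1, 4, 7, 8, 9 unreachable — 5 in total.

5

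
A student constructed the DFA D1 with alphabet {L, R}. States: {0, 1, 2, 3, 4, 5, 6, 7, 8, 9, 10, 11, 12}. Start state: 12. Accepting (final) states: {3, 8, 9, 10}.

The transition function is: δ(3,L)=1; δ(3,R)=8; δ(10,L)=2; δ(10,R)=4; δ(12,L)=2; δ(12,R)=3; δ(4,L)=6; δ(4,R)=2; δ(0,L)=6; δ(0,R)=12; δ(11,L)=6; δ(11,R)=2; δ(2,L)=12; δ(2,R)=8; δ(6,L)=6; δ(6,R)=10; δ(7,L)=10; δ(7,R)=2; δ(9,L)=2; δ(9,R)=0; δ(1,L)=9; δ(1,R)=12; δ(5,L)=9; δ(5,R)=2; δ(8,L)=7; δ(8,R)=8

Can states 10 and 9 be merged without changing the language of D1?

Reachable states from the start: {0,1,2,3,4,6,7,8,9,10,12}. Unreachable: {5,11} — drop them.
Initial partition by acceptance: {3,8,9,10} | {0,1,2,4,6,7,12}.
Refine {3,8,9,10} on symbol R: members go to different blocks, giving {3,8} and {9,10}.
Split {0,1,2,4,6,7,12} by δ(·,L) → {0,2,4,6,12} and {1,7}.
On input R, block {0,2,4,6,12} splits into {0,4} and {2,12} and {6}.
Stable partition: {3,8} | {0,4} | {9,10} | {1,7} | {2,12} | {6} — 6 equivalence classes.
10 and 9 lie in the same block of the stable partition, so they are equivalent — no string distinguishes them.

Yes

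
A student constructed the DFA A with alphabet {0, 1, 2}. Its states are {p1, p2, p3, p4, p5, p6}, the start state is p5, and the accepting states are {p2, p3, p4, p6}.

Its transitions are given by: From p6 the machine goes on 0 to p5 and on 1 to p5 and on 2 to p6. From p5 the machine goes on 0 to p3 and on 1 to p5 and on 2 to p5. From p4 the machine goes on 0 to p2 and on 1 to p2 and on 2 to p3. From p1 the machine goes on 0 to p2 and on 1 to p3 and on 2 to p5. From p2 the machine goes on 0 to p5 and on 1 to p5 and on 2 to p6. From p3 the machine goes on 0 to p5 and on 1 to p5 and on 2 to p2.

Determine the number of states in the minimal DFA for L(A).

2

First remove the unreachable states {p1,p4}; 4 states remain.
Start with accepting vs non-accepting: {p2,p3,p6} | {p5}.
Stable partition: {p2,p3,p6} | {p5} — 2 equivalence classes.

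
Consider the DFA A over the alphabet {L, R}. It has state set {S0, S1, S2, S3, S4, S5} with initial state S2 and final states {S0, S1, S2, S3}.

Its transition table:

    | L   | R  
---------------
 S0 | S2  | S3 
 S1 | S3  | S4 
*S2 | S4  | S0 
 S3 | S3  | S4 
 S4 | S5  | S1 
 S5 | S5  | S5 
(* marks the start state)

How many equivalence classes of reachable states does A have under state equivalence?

P0 = {S0,S1,S2,S3} | {S4,S5}.
Split {S0,S1,S2,S3} by δ(·,L) → {S0,S1,S3} and {S2}.
Split {S0,S1,S3} by δ(·,L) → {S1,S3} and {S0}.
Split {S4,S5} by δ(·,R) → {S4} and {S5}.
No further refinement is possible. Final partition (5 blocks): {S1,S3} | {S4} | {S2} | {S0} | {S5}.

5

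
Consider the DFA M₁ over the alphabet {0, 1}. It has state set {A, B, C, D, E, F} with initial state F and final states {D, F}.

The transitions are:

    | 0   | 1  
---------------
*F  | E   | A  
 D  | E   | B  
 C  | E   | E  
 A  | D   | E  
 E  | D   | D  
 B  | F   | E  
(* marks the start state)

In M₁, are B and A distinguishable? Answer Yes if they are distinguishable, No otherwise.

No

First remove the unreachable states {C}; 5 states remain.
Initial partition by acceptance: {D,F} | {A,B,E}.
On input 1, block {A,B,E} splits into {A,B} and {E}.
Stable partition: {D,F} | {A,B} | {E} — 3 equivalence classes.
B and A lie in the same block of the stable partition, so they are equivalent — no string distinguishes them.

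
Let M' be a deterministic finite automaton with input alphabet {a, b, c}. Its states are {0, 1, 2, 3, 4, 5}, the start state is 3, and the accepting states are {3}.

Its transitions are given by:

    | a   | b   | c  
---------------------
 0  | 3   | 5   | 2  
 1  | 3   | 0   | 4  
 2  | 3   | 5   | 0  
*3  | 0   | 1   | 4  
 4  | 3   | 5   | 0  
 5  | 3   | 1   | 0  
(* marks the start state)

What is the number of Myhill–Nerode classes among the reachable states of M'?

Start with accepting vs non-accepting: {3} | {0,1,2,4,5}.
Stable partition: {3} | {0,1,2,4,5} — 2 equivalence classes.

2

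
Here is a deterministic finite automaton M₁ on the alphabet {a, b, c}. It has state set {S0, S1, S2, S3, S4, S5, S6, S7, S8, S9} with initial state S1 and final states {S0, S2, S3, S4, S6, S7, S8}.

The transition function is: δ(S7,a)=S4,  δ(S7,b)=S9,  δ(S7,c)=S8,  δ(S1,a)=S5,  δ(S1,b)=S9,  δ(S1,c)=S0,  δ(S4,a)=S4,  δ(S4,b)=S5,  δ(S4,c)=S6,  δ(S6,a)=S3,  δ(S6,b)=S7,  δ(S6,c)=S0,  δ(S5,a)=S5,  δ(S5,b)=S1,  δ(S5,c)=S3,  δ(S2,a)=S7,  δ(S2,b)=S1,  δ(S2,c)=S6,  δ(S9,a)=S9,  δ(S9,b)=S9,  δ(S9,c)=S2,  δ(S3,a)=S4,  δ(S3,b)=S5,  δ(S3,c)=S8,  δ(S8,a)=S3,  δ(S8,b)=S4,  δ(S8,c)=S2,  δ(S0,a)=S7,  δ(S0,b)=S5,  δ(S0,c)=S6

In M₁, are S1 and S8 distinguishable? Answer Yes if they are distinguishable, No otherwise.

Yes

P0 = {S0,S2,S3,S4,S6,S7,S8} | {S1,S5,S9}.
Refine {S0,S2,S3,S4,S6,S7,S8} on symbol b: members go to different blocks, giving {S0,S2,S3,S4,S7} and {S6,S8}.
The partition is now stable with 3 blocks: {S0,S2,S3,S4,S7} | {S1,S5,S9} | {S6,S8}.
S1 and S8 end up in different blocks, so they are distinguishable. For instance, the string 'ε' is accepted from only S8.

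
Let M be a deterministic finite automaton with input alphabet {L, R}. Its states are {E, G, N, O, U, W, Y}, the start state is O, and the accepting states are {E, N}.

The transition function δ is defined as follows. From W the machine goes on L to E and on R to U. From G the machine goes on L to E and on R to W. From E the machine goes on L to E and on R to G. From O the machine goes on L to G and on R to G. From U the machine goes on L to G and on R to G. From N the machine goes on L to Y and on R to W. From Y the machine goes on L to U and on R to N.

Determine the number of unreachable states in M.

2

No path from O leads to N, Y; the other 5 states are all reachable.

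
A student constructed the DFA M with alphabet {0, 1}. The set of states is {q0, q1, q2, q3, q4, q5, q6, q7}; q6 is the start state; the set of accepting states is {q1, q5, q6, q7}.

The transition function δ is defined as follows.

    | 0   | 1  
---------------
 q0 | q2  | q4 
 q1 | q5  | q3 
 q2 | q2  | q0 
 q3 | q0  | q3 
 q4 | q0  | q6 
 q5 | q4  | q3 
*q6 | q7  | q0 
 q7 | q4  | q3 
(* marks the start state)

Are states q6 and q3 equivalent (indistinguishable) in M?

No

First remove the unreachable states {q1,q5}; 6 states remain.
Start with accepting vs non-accepting: {q6,q7} | {q0,q2,q3,q4}.
Split {q6,q7} by δ(·,0) → {q6} and {q7}.
On input 1, block {q0,q2,q3,q4} splits into {q0,q2,q3} and {q4}.
On input 1, block {q0,q2,q3} splits into {q2,q3} and {q0}.
Split {q2,q3} by δ(·,0) → {q2} and {q3}.
No further refinement is possible. Final partition (6 blocks): {q6} | {q2} | {q7} | {q4} | {q0} | {q3}.
q6 and q3 end up in different blocks, so they are distinguishable. For instance, the string 'ε' is accepted from only q6.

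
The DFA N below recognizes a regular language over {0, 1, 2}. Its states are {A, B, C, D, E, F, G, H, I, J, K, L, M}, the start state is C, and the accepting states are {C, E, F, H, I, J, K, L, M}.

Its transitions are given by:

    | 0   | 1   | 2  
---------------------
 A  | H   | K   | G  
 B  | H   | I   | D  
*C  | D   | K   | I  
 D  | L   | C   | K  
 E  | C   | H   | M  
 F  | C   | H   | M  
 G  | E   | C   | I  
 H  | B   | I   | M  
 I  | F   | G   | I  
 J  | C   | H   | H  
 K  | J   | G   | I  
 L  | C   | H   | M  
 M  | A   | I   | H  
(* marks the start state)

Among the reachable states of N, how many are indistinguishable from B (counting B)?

P0 = {C,E,F,H,I,J,K,L,M} | {A,B,D,G}.
Refine {C,E,F,H,I,J,K,L,M} on symbol 0: members go to different blocks, giving {E,F,I,J,K,L} and {C,H,M}.
On input 0, block {E,F,I,J,K,L} splits into {E,F,J,L} and {I,K}.
Refine {A,B,D,G} on symbol 0: members go to different blocks, giving {A,B} and {D,G}.
On input 0, block {C,H,M} splits into {H,M} and {C}.
Stable partition: {E,F,J,L} | {A,B} | {H,M} | {I,K} | {D,G} | {C} — 6 equivalence classes.
State B belongs to the block {A,B}, which has 2 states.

2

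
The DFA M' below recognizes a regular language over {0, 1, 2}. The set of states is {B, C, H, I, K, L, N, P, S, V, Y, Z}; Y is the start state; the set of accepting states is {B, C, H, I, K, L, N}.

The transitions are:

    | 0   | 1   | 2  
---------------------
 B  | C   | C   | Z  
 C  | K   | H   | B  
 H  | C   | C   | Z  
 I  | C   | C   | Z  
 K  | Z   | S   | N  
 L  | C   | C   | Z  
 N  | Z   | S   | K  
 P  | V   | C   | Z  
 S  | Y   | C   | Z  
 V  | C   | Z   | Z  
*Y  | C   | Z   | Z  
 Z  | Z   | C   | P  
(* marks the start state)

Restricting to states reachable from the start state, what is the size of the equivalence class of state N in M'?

2

First remove the unreachable states {I,L}; 10 states remain.
Initial partition by acceptance: {B,C,H,K,N} | {P,S,V,Y,Z}.
On input 0, block {B,C,H,K,N} splits into {B,C,H} and {K,N}.
Split {B,C,H} by δ(·,0) → {B,H} and {C}.
Split {P,S,V,Y,Z} by δ(·,0) → {P,S,Z} and {V,Y}.
Split {P,S,Z} by δ(·,0) → {P,S} and {Z}.
Stable partition: {B,H} | {P,S} | {K,N} | {C} | {V,Y} | {Z} — 6 equivalence classes.
The equivalence class containing N is {K,N}, of size 2.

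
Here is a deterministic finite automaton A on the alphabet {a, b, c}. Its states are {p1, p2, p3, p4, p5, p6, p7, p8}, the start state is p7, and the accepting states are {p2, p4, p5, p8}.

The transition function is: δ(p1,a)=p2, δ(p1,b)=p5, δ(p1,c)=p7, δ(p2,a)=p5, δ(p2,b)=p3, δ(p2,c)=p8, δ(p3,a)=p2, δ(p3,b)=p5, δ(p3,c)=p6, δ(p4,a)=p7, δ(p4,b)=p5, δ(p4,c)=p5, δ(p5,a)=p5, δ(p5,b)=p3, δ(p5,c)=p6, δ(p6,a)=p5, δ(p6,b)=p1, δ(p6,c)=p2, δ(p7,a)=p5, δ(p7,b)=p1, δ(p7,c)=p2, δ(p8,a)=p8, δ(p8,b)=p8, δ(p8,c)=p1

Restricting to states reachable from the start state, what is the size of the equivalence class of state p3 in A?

Reachable states from the start: {p1,p2,p3,p5,p6,p7,p8}. Unreachable: {p4} — drop them.
Start with accepting vs non-accepting: {p2,p5,p8} | {p1,p3,p6,p7}.
Split {p2,p5,p8} by δ(·,b) → {p2,p5} and {p8}.
On input c, block {p2,p5} splits into {p2} and {p5}.
Refine {p1,p3,p6,p7} on symbol a: members go to different blocks, giving {p1,p3} and {p6,p7}.
Stable partition: {p2} | {p1,p3} | {p8} | {p5} | {p6,p7} — 5 equivalence classes.
The equivalence class containing p3 is {p1,p3}, of size 2.

2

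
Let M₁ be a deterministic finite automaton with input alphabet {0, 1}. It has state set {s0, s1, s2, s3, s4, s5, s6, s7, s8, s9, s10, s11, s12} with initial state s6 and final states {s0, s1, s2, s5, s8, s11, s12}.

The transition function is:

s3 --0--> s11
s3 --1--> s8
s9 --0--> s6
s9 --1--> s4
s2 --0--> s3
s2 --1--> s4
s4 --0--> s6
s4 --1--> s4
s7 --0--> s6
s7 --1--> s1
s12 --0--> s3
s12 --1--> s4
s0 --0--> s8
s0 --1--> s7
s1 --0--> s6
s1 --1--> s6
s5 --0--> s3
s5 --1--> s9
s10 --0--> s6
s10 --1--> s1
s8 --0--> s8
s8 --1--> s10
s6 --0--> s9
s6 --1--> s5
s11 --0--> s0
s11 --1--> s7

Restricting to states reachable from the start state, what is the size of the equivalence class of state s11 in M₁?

States {s2,s12} cannot be reached from the start state, so discard them.
Initial partition by acceptance: {s0,s1,s5,s8,s11} | {s3,s4,s6,s7,s9,s10}.
On input 0, block {s0,s1,s5,s8,s11} splits into {s0,s8,s11} and {s1,s5}.
Refine {s3,s4,s6,s7,s9,s10} on symbol 0: members go to different blocks, giving {s4,s6,s7,s9,s10} and {s3}.
Split {s4,s6,s7,s9,s10} by δ(·,1) → {s6,s7,s10} and {s4,s9}.
On input 0, block {s6,s7,s10} splits into {s7,s10} and {s6}.
On input 0, block {s1,s5} splits into {s1} and {s5}.
No further refinement is possible. Final partition (7 blocks): {s0,s8,s11} | {s7,s10} | {s1} | {s3} | {s4,s9} | {s6} | {s5}.
State s11 belongs to the block {s0,s8,s11}, which has 3 states.

3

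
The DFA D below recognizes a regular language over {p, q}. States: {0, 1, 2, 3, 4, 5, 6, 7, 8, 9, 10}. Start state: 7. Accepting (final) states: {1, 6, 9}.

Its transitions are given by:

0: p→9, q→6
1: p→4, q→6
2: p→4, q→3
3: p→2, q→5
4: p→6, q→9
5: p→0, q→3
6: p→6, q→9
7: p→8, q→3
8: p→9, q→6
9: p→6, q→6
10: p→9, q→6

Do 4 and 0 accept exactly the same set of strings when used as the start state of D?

Yes

Reachable states from the start: {0,2,3,4,5,6,7,8,9}. Unreachable: {1,10} — drop them.
P0 = {6,9} | {0,2,3,4,5,7,8}.
Split {0,2,3,4,5,7,8} by δ(·,p) → {2,3,5,7} and {0,4,8}.
Refine {2,3,5,7} on symbol p: members go to different blocks, giving {2,5,7} and {3}.
The partition is now stable with 4 blocks: {6,9} | {2,5,7} | {0,4,8} | {3}.
4 and 0 lie in the same block of the stable partition, so they are equivalent — no string distinguishes them.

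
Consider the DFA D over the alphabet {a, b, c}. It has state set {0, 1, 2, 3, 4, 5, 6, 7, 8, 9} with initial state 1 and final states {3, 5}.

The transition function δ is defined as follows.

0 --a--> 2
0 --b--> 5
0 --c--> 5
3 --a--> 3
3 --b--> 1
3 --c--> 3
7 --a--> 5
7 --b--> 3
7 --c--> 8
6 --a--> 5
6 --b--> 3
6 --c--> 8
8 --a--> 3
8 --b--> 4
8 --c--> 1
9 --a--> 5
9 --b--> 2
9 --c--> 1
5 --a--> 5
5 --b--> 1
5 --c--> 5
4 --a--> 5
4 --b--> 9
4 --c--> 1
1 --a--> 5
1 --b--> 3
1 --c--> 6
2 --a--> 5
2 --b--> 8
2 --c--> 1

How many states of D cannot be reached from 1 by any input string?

2

No path from 1 leads to 0, 7; the other 8 states are all reachable.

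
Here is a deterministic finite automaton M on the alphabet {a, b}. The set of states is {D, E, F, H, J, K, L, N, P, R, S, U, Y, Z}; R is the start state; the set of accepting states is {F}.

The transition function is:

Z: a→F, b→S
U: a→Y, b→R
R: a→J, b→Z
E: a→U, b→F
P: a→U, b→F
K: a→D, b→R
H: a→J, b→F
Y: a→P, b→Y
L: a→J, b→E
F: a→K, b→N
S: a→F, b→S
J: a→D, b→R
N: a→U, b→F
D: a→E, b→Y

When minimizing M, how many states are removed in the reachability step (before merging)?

2

No path from R leads to H, L; the other 12 states are all reachable.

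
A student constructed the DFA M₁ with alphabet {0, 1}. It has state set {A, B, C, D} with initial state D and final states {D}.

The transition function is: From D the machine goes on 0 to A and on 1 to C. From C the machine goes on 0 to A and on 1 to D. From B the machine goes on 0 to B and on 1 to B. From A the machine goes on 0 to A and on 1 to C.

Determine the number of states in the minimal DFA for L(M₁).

States {B} cannot be reached from the start state, so discard them.
Initial partition by acceptance: {D} | {A,C}.
Split {A,C} by δ(·,1) → {A} and {C}.
No further refinement is possible. Final partition (3 blocks): {D} | {A} | {C}.

3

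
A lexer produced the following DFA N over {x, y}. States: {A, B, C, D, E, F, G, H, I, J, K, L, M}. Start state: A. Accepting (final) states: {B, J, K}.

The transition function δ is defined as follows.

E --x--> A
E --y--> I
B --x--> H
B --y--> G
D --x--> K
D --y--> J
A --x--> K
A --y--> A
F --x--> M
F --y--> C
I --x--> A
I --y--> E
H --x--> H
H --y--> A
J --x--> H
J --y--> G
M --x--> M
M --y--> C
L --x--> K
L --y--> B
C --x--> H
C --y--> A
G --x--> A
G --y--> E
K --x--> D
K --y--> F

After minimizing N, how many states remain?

7

Reachable states from the start: {A,C,D,E,F,G,H,I,J,K,M}. Unreachable: {B,L} — drop them.
P0 = {J,K} | {A,C,D,E,F,G,H,I,M}.
Split {A,C,D,E,F,G,H,I,M} by δ(·,x) → {C,E,F,G,H,I,M} and {A,D}.
Split {J,K} by δ(·,x) → {J} and {K}.
Split {C,E,F,G,H,I,M} by δ(·,x) → {C,F,H,M} and {E,G,I}.
Refine {C,F,H,M} on symbol y: members go to different blocks, giving {C,H} and {F,M}.
On input y, block {A,D} splits into {A} and {D}.
Stable partition: {J} | {C,H} | {A} | {K} | {E,G,I} | {F,M} | {D} — 7 equivalence classes.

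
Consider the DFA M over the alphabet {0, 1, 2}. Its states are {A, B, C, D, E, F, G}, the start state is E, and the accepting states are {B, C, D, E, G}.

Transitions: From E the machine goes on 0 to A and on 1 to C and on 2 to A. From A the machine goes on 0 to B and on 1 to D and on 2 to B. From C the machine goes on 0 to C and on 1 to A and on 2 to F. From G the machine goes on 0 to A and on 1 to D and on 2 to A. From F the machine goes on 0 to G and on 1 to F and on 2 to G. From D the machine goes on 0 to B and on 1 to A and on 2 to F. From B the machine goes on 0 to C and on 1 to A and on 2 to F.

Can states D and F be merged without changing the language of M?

No

Every state is reachable, so we keep all 7.
Start with accepting vs non-accepting: {B,C,D,E,G} | {A,F}.
On input 0, block {B,C,D,E,G} splits into {B,C,D} and {E,G}.
Refine {A,F} on symbol 0: members go to different blocks, giving {A} and {F}.
Stable partition: {B,C,D} | {A} | {E,G} | {F} — 4 equivalence classes.
D and F end up in different blocks, so they are distinguishable. For instance, the string 'ε' is accepted from only D.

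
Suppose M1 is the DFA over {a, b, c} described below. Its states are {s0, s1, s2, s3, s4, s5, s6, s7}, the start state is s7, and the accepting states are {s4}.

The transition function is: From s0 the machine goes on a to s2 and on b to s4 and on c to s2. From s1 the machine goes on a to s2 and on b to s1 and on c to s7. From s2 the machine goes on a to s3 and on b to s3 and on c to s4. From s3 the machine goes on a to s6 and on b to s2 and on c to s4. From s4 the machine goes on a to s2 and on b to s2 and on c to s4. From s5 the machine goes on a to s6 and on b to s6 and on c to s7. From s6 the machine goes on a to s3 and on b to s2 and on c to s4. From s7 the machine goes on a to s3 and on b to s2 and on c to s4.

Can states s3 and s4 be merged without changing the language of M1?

States {s0,s1,s5} cannot be reached from the start state, so discard them.
P0 = {s4} | {s2,s3,s6,s7}.
Stable partition: {s4} | {s2,s3,s6,s7} — 2 equivalence classes.
s3 and s4 end up in different blocks, so they are distinguishable. For instance, the string 'ε' is accepted from only s4.

No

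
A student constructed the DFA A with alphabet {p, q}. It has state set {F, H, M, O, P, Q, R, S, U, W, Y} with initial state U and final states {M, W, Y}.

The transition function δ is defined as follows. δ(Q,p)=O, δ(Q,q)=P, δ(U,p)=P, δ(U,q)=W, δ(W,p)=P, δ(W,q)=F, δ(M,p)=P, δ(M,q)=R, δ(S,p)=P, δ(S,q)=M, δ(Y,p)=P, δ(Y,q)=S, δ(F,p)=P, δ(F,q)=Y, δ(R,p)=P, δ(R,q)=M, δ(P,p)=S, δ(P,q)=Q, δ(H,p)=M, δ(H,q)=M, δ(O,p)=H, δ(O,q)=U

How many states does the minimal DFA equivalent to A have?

6

Every state is reachable, so we keep all 11.
Start with accepting vs non-accepting: {M,W,Y} | {F,H,O,P,Q,R,S,U}.
On input p, block {F,H,O,P,Q,R,S,U} splits into {F,O,P,Q,R,S,U} and {H}.
On input p, block {F,O,P,Q,R,S,U} splits into {F,P,Q,R,S,U} and {O}.
Split {F,P,Q,R,S,U} by δ(·,p) → {F,P,R,S,U} and {Q}.
On input q, block {F,P,R,S,U} splits into {F,R,S,U} and {P}.
The partition is now stable with 6 blocks: {M,W,Y} | {F,R,S,U} | {H} | {O} | {Q} | {P}.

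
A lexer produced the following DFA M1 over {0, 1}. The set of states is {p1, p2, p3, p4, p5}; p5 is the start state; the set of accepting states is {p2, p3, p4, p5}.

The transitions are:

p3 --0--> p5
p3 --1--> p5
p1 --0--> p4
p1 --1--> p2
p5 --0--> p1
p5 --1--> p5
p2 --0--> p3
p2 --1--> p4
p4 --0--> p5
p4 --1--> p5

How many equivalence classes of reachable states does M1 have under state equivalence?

4

All states are reachable from the start state.
Initial partition by acceptance: {p2,p3,p4,p5} | {p1}.
Split {p2,p3,p4,p5} by δ(·,0) → {p2,p3,p4} and {p5}.
Refine {p2,p3,p4} on symbol 0: members go to different blocks, giving {p3,p4} and {p2}.
Stable partition: {p3,p4} | {p1} | {p5} | {p2} — 4 equivalence classes.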